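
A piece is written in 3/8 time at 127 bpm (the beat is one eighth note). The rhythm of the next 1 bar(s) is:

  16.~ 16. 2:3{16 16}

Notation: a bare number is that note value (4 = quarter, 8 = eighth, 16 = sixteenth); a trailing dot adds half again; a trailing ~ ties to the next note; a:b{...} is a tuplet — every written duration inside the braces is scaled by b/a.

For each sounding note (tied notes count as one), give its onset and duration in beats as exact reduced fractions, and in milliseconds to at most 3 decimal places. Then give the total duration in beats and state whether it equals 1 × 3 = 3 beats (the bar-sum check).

1) 0.0ms=0b +708.661ms=3/2b
2) 708.661ms=3/2b +354.331ms=3/4b
3) 1062.992ms=9/4b +354.331ms=3/4b
Σ=3b of 3 (127bpm 3/8) — PASS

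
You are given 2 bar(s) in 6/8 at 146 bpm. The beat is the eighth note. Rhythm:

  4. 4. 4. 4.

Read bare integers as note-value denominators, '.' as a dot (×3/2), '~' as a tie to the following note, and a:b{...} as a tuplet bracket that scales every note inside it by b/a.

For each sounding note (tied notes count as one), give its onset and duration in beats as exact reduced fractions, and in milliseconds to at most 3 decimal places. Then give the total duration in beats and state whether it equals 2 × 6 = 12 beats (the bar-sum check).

1) 0.0ms=0b +1232.877ms=3b
2) 1232.877ms=3b +1232.877ms=3b
3) 2465.753ms=6b +1232.877ms=3b
4) 3698.63ms=9b +1232.877ms=3b
Σ=12b of 12 (146bpm 6/8) — PASS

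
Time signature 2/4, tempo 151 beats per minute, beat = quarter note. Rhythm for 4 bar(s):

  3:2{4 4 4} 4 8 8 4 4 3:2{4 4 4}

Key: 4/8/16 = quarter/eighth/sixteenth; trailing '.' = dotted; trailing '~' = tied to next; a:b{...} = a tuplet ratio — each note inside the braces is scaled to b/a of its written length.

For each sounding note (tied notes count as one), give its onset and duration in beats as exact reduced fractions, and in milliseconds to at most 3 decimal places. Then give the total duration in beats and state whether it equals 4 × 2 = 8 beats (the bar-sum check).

1) 0.0ms=0b +264.901ms=2/3b
2) 264.901ms=2/3b +264.901ms=2/3b
3) 529.801ms=4/3b +264.901ms=2/3b
4) 794.702ms=2b +397.351ms=1b
5) 1192.053ms=3b +198.675ms=1/2b
6) 1390.728ms=7/2b +198.675ms=1/2b
7) 1589.404ms=4b +397.351ms=1b
8) 1986.755ms=5b +397.351ms=1b
9) 2384.106ms=6b +264.901ms=2/3b
10) 2649.007ms=20/3b +264.901ms=2/3b
11) 2913.907ms=22/3b +264.901ms=2/3b
Σ=8b of 8 (151bpm 2/4) — PASS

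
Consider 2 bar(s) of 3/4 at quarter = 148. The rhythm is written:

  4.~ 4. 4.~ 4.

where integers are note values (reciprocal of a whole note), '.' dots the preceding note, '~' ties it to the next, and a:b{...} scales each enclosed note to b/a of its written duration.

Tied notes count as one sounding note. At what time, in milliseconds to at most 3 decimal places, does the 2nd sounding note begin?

1. 0.0ms @ 0 + 1216.216ms (3)
2. 1216.216ms @ 3 + 1216.216ms (3)

note 2 onset = 3b = 1216.216ms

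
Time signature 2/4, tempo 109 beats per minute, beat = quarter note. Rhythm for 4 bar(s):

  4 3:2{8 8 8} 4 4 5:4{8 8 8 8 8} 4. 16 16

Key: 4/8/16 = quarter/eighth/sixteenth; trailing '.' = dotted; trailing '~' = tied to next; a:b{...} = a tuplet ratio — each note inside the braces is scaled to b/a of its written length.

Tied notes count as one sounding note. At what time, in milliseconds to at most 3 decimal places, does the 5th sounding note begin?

note 5 onset = 2b = 1100.917ms

1. 0.0ms @ 0 + 550.459ms (1)
2. 550.459ms @ 1 + 183.486ms (1/3)
3. 733.945ms @ 4/3 + 183.486ms (1/3)
4. 917.431ms @ 5/3 + 183.486ms (1/3)
5. 1100.917ms @ 2 + 550.459ms (1)
6. 1651.376ms @ 3 + 550.459ms (1)
7. 2201.835ms @ 4 + 220.183ms (2/5)
8. 2422.018ms @ 22/5 + 220.183ms (2/5)
9. 2642.202ms @ 24/5 + 220.183ms (2/5)
10. 2862.385ms @ 26/5 + 220.183ms (2/5)
11. 3082.569ms @ 28/5 + 220.183ms (2/5)
12. 3302.752ms @ 6 + 825.688ms (3/2)
13. 4128.44ms @ 15/2 + 137.615ms (1/4)
14. 4266.055ms @ 31/4 + 137.615ms (1/4)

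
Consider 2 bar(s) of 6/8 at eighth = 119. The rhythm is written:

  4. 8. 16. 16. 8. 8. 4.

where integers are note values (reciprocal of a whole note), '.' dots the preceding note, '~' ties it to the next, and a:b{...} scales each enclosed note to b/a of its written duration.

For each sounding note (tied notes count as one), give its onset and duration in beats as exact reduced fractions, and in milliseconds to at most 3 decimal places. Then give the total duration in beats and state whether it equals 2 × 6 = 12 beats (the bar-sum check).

1) 0.0ms=0b +1512.605ms=3b
2) 1512.605ms=3b +756.303ms=3/2b
3) 2268.908ms=9/2b +378.151ms=3/4b
4) 2647.059ms=21/4b +378.151ms=3/4b
5) 3025.21ms=6b +756.303ms=3/2b
6) 3781.513ms=15/2b +756.303ms=3/2b
7) 4537.815ms=9b +1512.605ms=3b
Σ=12b of 12 (119bpm 6/8) — PASS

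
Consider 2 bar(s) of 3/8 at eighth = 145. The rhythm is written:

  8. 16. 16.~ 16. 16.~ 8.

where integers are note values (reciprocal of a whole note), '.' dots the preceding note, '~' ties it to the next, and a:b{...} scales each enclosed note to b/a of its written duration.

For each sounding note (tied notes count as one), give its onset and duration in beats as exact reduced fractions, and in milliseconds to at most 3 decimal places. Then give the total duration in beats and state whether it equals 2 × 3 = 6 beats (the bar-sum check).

1) 0.0ms=0b +620.69ms=3/2b
2) 620.69ms=3/2b +310.345ms=3/4b
3) 931.034ms=9/4b +620.69ms=3/2b
4) 1551.724ms=15/4b +931.034ms=9/4b
Σ=6b of 6 (145bpm 3/8) — PASS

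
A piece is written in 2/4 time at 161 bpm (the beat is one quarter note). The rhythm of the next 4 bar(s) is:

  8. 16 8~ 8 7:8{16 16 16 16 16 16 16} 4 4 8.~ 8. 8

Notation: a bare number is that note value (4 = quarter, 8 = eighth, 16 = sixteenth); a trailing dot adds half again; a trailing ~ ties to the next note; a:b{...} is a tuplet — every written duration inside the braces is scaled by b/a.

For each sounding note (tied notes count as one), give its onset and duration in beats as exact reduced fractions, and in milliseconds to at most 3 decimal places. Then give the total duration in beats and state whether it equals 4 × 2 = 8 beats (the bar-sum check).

1) 0.0ms=0b +279.503ms=3/4b
2) 279.503ms=3/4b +93.168ms=1/4b
3) 372.671ms=1b +372.671ms=1b
4) 745.342ms=2b +106.477ms=2/7b
5) 851.819ms=16/7b +106.477ms=2/7b
6) 958.296ms=18/7b +106.477ms=2/7b
7) 1064.774ms=20/7b +106.477ms=2/7b
8) 1171.251ms=22/7b +106.477ms=2/7b
9) 1277.728ms=24/7b +106.477ms=2/7b
10) 1384.206ms=26/7b +106.477ms=2/7b
11) 1490.683ms=4b +372.671ms=1b
12) 1863.354ms=5b +372.671ms=1b
13) 2236.025ms=6b +559.006ms=3/2b
14) 2795.031ms=15/2b +186.335ms=1/2b
Σ=8b of 8 (161bpm 2/4) — PASS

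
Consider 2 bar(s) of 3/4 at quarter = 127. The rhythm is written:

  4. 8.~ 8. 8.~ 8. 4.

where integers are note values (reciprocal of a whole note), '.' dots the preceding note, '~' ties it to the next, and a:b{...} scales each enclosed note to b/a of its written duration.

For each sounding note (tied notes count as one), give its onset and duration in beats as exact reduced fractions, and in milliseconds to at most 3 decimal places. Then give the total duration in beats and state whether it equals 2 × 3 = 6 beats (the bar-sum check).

1) 0.0ms=0b +708.661ms=3/2b
2) 708.661ms=3/2b +708.661ms=3/2b
3) 1417.323ms=3b +708.661ms=3/2b
4) 2125.984ms=9/2b +708.661ms=3/2b
Σ=6b of 6 (127bpm 3/4) — PASS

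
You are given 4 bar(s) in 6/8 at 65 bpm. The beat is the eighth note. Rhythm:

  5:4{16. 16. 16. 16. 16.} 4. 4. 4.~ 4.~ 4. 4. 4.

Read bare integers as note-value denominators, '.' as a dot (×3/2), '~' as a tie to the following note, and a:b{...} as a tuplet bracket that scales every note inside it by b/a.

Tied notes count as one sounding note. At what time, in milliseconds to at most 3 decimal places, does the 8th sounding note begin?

note 8 onset = 9b = 8307.692ms

1. 0.0ms @ 0 + 553.846ms (3/5)
2. 553.846ms @ 3/5 + 553.846ms (3/5)
3. 1107.692ms @ 6/5 + 553.846ms (3/5)
4. 1661.538ms @ 9/5 + 553.846ms (3/5)
5. 2215.385ms @ 12/5 + 553.846ms (3/5)
6. 2769.231ms @ 3 + 2769.231ms (3)
7. 5538.462ms @ 6 + 2769.231ms (3)
8. 8307.692ms @ 9 + 8307.692ms (9)
9. 16615.385ms @ 18 + 2769.231ms (3)
10. 19384.615ms @ 21 + 2769.231ms (3)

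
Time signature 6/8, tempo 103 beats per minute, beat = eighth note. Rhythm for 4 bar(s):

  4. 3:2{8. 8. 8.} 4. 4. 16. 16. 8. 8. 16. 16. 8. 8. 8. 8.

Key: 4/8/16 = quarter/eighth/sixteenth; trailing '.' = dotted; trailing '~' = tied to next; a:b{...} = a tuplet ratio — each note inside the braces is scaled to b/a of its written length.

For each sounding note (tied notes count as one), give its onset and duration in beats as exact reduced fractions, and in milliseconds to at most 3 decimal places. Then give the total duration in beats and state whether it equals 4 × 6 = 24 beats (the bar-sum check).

1) 0.0ms=0b +1747.573ms=3b
2) 1747.573ms=3b +582.524ms=1b
3) 2330.097ms=4b +582.524ms=1b
4) 2912.621ms=5b +582.524ms=1b
5) 3495.146ms=6b +1747.573ms=3b
6) 5242.718ms=9b +1747.573ms=3b
7) 6990.291ms=12b +436.893ms=3/4b
8) 7427.184ms=51/4b +436.893ms=3/4b
9) 7864.078ms=27/2b +873.786ms=3/2b
10) 8737.864ms=15b +873.786ms=3/2b
11) 9611.65ms=33/2b +436.893ms=3/4b
12) 10048.544ms=69/4b +436.893ms=3/4b
13) 10485.437ms=18b +873.786ms=3/2b
14) 11359.223ms=39/2b +873.786ms=3/2b
15) 12233.01ms=21b +873.786ms=3/2b
16) 13106.796ms=45/2b +873.786ms=3/2b
Σ=24b of 24 (103bpm 6/8) — PASS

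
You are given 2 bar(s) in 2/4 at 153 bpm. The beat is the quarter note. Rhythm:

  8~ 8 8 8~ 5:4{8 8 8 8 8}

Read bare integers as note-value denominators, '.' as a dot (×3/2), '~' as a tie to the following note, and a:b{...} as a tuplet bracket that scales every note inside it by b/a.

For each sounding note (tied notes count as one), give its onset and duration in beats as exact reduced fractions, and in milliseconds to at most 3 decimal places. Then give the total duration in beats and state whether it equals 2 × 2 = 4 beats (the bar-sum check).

1) 0.0ms=0b +392.157ms=1b
2) 392.157ms=1b +196.078ms=1/2b
3) 588.235ms=3/2b +352.941ms=9/10b
4) 941.176ms=12/5b +156.863ms=2/5b
5) 1098.039ms=14/5b +156.863ms=2/5b
6) 1254.902ms=16/5b +156.863ms=2/5b
7) 1411.765ms=18/5b +156.863ms=2/5b
Σ=4b of 4 (153bpm 2/4) — PASS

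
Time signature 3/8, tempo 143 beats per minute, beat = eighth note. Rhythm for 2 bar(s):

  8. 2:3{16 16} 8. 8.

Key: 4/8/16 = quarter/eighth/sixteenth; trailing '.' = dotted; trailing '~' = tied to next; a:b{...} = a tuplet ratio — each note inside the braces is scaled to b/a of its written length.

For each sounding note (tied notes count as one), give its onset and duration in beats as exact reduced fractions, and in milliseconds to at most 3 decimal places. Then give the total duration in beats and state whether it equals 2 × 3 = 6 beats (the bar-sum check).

1) 0.0ms=0b +629.371ms=3/2b
2) 629.371ms=3/2b +314.685ms=3/4b
3) 944.056ms=9/4b +314.685ms=3/4b
4) 1258.741ms=3b +629.371ms=3/2b
5) 1888.112ms=9/2b +629.371ms=3/2b
Σ=6b of 6 (143bpm 3/8) — PASS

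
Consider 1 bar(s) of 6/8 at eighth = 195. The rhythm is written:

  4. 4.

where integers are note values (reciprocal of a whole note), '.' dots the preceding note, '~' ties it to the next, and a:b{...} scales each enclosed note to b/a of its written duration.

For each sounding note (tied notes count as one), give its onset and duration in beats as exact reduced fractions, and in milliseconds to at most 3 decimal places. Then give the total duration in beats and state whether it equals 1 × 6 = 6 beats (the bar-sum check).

1) 0.0ms=0b +923.077ms=3b
2) 923.077ms=3b +923.077ms=3b
Σ=6b of 6 (195bpm 6/8) — PASS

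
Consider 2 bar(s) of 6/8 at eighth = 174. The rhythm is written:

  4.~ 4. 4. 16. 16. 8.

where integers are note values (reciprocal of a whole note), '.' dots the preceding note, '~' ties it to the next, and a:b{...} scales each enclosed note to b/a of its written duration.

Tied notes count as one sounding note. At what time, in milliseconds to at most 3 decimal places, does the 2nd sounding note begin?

1. 0.0ms @ 0 + 2068.966ms (6)
2. 2068.966ms @ 6 + 1034.483ms (3)
3. 3103.448ms @ 9 + 258.621ms (3/4)
4. 3362.069ms @ 39/4 + 258.621ms (3/4)
5. 3620.69ms @ 21/2 + 517.241ms (3/2)

note 2 onset = 6b = 2068.966ms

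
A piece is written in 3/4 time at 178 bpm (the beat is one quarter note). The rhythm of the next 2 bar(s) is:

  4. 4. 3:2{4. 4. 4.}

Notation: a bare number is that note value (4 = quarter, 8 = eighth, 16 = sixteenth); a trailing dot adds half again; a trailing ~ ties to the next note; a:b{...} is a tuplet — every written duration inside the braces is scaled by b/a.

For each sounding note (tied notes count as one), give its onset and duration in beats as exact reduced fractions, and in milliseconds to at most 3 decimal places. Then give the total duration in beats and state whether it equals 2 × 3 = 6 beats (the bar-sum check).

1) 0.0ms=0b +505.618ms=3/2b
2) 505.618ms=3/2b +505.618ms=3/2b
3) 1011.236ms=3b +337.079ms=1b
4) 1348.315ms=4b +337.079ms=1b
5) 1685.393ms=5b +337.079ms=1b
Σ=6b of 6 (178bpm 3/4) — PASS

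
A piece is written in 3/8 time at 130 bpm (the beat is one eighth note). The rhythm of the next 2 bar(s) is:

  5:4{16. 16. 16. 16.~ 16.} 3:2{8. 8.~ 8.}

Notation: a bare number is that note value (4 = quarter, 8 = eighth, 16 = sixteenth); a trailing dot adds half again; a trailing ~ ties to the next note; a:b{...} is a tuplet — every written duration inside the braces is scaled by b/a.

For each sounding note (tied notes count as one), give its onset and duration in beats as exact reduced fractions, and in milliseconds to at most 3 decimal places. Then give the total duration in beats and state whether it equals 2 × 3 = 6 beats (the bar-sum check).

1) 0.0ms=0b +276.923ms=3/5b
2) 276.923ms=3/5b +276.923ms=3/5b
3) 553.846ms=6/5b +276.923ms=3/5b
4) 830.769ms=9/5b +553.846ms=6/5b
5) 1384.615ms=3b +461.538ms=1b
6) 1846.154ms=4b +923.077ms=2b
Σ=6b of 6 (130bpm 3/8) — PASS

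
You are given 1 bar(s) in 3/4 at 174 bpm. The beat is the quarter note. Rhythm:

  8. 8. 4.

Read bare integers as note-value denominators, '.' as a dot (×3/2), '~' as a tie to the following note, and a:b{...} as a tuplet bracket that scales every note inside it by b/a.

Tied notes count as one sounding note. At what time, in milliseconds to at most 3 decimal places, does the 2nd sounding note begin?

1. 0.0ms @ 0 + 258.621ms (3/4)
2. 258.621ms @ 3/4 + 258.621ms (3/4)
3. 517.241ms @ 3/2 + 517.241ms (3/2)

note 2 onset = 3/4b = 258.621ms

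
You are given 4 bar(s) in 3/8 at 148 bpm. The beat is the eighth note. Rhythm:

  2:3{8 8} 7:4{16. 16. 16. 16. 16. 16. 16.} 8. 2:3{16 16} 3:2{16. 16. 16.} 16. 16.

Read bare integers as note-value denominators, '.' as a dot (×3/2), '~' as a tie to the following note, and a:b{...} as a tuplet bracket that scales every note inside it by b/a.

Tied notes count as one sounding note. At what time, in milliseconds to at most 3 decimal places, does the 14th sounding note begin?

note 14 onset = 19/2b = 3851.351ms

1. 0.0ms @ 0 + 608.108ms (3/2)
2. 608.108ms @ 3/2 + 608.108ms (3/2)
3. 1216.216ms @ 3 + 173.745ms (3/7)
4. 1389.961ms @ 24/7 + 173.745ms (3/7)
5. 1563.707ms @ 27/7 + 173.745ms (3/7)
6. 1737.452ms @ 30/7 + 173.745ms (3/7)
7. 1911.197ms @ 33/7 + 173.745ms (3/7)
8. 2084.942ms @ 36/7 + 173.745ms (3/7)
9. 2258.687ms @ 39/7 + 173.745ms (3/7)
10. 2432.432ms @ 6 + 608.108ms (3/2)
11. 3040.541ms @ 15/2 + 304.054ms (3/4)
12. 3344.595ms @ 33/4 + 304.054ms (3/4)
13. 3648.649ms @ 9 + 202.703ms (1/2)
14. 3851.351ms @ 19/2 + 202.703ms (1/2)
15. 4054.054ms @ 10 + 202.703ms (1/2)
16. 4256.757ms @ 21/2 + 304.054ms (3/4)
17. 4560.811ms @ 45/4 + 304.054ms (3/4)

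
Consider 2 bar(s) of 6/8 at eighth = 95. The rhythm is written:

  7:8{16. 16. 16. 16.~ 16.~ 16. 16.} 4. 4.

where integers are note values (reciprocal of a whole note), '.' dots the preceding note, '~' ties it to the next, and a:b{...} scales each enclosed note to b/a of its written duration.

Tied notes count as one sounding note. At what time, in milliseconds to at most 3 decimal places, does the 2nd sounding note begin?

note 2 onset = 6/7b = 541.353ms

1. 0.0ms @ 0 + 541.353ms (6/7)
2. 541.353ms @ 6/7 + 541.353ms (6/7)
3. 1082.707ms @ 12/7 + 541.353ms (6/7)
4. 1624.06ms @ 18/7 + 1624.06ms (18/7)
5. 3248.12ms @ 36/7 + 541.353ms (6/7)
6. 3789.474ms @ 6 + 1894.737ms (3)
7. 5684.211ms @ 9 + 1894.737ms (3)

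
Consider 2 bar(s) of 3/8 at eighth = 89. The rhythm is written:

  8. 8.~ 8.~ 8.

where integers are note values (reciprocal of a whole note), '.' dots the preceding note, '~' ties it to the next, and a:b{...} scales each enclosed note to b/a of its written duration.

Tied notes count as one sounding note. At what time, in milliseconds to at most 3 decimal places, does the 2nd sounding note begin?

1. 0.0ms @ 0 + 1011.236ms (3/2)
2. 1011.236ms @ 3/2 + 3033.708ms (9/2)

note 2 onset = 3/2b = 1011.236ms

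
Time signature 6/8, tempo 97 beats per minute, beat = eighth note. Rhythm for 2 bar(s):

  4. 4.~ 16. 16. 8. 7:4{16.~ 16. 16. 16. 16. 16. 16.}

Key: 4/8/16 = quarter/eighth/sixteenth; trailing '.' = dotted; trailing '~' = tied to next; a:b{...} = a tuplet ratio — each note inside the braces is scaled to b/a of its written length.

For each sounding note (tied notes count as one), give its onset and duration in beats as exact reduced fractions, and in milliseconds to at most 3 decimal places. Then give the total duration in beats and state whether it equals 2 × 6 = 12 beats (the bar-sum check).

1) 0.0ms=0b +1855.67ms=3b
2) 1855.67ms=3b +2319.588ms=15/4b
3) 4175.258ms=27/4b +463.918ms=3/4b
4) 4639.175ms=15/2b +927.835ms=3/2b
5) 5567.01ms=9b +530.191ms=6/7b
6) 6097.202ms=69/7b +265.096ms=3/7b
7) 6362.297ms=72/7b +265.096ms=3/7b
8) 6627.393ms=75/7b +265.096ms=3/7b
9) 6892.489ms=78/7b +265.096ms=3/7b
10) 7157.585ms=81/7b +265.096ms=3/7b
Σ=12b of 12 (97bpm 6/8) — PASS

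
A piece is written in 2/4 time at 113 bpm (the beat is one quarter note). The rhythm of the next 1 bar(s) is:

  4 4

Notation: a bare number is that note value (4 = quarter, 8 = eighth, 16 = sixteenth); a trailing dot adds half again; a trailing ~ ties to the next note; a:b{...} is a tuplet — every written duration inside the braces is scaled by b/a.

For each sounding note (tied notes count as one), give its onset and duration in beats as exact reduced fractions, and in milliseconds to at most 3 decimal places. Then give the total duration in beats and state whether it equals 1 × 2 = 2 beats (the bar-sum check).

1) 0.0ms=0b +530.973ms=1b
2) 530.973ms=1b +530.973ms=1b
Σ=2b of 2 (113bpm 2/4) — PASS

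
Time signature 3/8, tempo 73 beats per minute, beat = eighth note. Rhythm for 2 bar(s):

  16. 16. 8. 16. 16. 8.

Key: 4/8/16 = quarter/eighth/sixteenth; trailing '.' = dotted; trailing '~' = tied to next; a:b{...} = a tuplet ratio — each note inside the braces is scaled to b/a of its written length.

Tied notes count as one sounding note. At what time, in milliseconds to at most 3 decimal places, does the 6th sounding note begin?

note 6 onset = 9/2b = 3698.63ms

1. 0.0ms @ 0 + 616.438ms (3/4)
2. 616.438ms @ 3/4 + 616.438ms (3/4)
3. 1232.877ms @ 3/2 + 1232.877ms (3/2)
4. 2465.753ms @ 3 + 616.438ms (3/4)
5. 3082.192ms @ 15/4 + 616.438ms (3/4)
6. 3698.63ms @ 9/2 + 1232.877ms (3/2)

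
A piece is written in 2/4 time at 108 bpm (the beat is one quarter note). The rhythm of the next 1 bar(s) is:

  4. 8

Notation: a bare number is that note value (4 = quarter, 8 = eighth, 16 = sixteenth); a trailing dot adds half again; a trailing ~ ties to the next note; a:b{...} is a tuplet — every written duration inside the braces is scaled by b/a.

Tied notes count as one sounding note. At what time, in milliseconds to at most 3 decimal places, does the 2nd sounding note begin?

note 2 onset = 3/2b = 833.333ms

1. 0.0ms @ 0 + 833.333ms (3/2)
2. 833.333ms @ 3/2 + 277.778ms (1/2)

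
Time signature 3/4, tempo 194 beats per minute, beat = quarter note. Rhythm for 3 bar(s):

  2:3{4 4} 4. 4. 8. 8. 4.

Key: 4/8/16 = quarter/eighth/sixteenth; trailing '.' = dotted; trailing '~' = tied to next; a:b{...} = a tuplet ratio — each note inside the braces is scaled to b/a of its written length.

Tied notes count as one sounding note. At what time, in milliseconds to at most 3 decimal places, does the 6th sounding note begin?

note 6 onset = 27/4b = 2087.629ms

1. 0.0ms @ 0 + 463.918ms (3/2)
2. 463.918ms @ 3/2 + 463.918ms (3/2)
3. 927.835ms @ 3 + 463.918ms (3/2)
4. 1391.753ms @ 9/2 + 463.918ms (3/2)
5. 1855.67ms @ 6 + 231.959ms (3/4)
6. 2087.629ms @ 27/4 + 231.959ms (3/4)
7. 2319.588ms @ 15/2 + 463.918ms (3/2)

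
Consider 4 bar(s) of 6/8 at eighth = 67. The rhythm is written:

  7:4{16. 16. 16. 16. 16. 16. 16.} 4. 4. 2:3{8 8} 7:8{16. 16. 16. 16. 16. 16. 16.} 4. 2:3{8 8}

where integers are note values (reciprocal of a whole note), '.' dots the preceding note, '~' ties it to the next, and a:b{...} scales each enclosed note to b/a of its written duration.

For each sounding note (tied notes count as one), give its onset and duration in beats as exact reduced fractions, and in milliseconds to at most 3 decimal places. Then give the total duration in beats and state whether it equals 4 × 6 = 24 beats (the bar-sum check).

1) 0.0ms=0b +383.795ms=3/7b
2) 383.795ms=3/7b +383.795ms=3/7b
3) 767.591ms=6/7b +383.795ms=3/7b
4) 1151.386ms=9/7b +383.795ms=3/7b
5) 1535.181ms=12/7b +383.795ms=3/7b
6) 1918.977ms=15/7b +383.795ms=3/7b
7) 2302.772ms=18/7b +383.795ms=3/7b
8) 2686.567ms=3b +2686.567ms=3b
9) 5373.134ms=6b +2686.567ms=3b
10) 8059.701ms=9b +1343.284ms=3/2b
11) 9402.985ms=21/2b +1343.284ms=3/2b
12) 10746.269ms=12b +767.591ms=6/7b
13) 11513.859ms=90/7b +767.591ms=6/7b
14) 12281.45ms=96/7b +767.591ms=6/7b
15) 13049.041ms=102/7b +767.591ms=6/7b
16) 13816.631ms=108/7b +767.591ms=6/7b
17) 14584.222ms=114/7b +767.591ms=6/7b
18) 15351.812ms=120/7b +767.591ms=6/7b
19) 16119.403ms=18b +2686.567ms=3b
20) 18805.97ms=21b +1343.284ms=3/2b
21) 20149.254ms=45/2b +1343.284ms=3/2b
Σ=24b of 24 (67bpm 6/8) — PASS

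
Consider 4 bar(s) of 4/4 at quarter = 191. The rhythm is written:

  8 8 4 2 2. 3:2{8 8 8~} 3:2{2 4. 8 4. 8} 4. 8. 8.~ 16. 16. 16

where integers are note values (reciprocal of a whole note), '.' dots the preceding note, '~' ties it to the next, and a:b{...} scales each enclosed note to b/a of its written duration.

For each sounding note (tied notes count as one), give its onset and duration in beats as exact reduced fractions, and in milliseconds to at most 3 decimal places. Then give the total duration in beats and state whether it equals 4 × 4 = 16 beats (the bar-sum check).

1) 0.0ms=0b +157.068ms=1/2b
2) 157.068ms=1/2b +157.068ms=1/2b
3) 314.136ms=1b +314.136ms=1b
4) 628.272ms=2b +628.272ms=2b
5) 1256.545ms=4b +942.408ms=3b
6) 2198.953ms=7b +104.712ms=1/3b
7) 2303.665ms=22/3b +104.712ms=1/3b
8) 2408.377ms=23/3b +523.56ms=5/3b
9) 2931.937ms=28/3b +314.136ms=1b
10) 3246.073ms=31/3b +104.712ms=1/3b
11) 3350.785ms=32/3b +314.136ms=1b
12) 3664.921ms=35/3b +104.712ms=1/3b
13) 3769.634ms=12b +471.204ms=3/2b
14) 4240.838ms=27/2b +235.602ms=3/4b
15) 4476.44ms=57/4b +353.403ms=9/8b
16) 4829.843ms=123/8b +117.801ms=3/8b
17) 4947.644ms=63/4b +78.534ms=1/4b
Σ=16b of 16 (191bpm 4/4) — PASS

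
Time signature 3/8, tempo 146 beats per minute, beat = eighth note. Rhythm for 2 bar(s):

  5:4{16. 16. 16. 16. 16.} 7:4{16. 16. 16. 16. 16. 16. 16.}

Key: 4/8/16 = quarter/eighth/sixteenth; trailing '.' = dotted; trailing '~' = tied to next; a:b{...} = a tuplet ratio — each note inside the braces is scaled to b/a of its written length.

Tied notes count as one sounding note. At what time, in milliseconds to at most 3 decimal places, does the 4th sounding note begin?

1. 0.0ms @ 0 + 246.575ms (3/5)
2. 246.575ms @ 3/5 + 246.575ms (3/5)
3. 493.151ms @ 6/5 + 246.575ms (3/5)
4. 739.726ms @ 9/5 + 246.575ms (3/5)
5. 986.301ms @ 12/5 + 246.575ms (3/5)
6. 1232.877ms @ 3 + 176.125ms (3/7)
7. 1409.002ms @ 24/7 + 176.125ms (3/7)
8. 1585.127ms @ 27/7 + 176.125ms (3/7)
9. 1761.252ms @ 30/7 + 176.125ms (3/7)
10. 1937.378ms @ 33/7 + 176.125ms (3/7)
11. 2113.503ms @ 36/7 + 176.125ms (3/7)
12. 2289.628ms @ 39/7 + 176.125ms (3/7)

note 4 onset = 9/5b = 739.726ms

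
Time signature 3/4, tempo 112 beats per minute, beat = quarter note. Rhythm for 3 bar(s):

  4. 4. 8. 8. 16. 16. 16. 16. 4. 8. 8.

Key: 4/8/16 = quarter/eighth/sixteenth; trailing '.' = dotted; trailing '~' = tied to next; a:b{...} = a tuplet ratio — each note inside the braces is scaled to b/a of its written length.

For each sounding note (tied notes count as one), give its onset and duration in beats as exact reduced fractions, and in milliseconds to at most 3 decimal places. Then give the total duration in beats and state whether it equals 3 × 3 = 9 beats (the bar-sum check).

1) 0.0ms=0b +803.571ms=3/2b
2) 803.571ms=3/2b +803.571ms=3/2b
3) 1607.143ms=3b +401.786ms=3/4b
4) 2008.929ms=15/4b +401.786ms=3/4b
5) 2410.714ms=9/2b +200.893ms=3/8b
6) 2611.607ms=39/8b +200.893ms=3/8b
7) 2812.5ms=21/4b +200.893ms=3/8b
8) 3013.393ms=45/8b +200.893ms=3/8b
9) 3214.286ms=6b +803.571ms=3/2b
10) 4017.857ms=15/2b +401.786ms=3/4b
11) 4419.643ms=33/4b +401.786ms=3/4b
Σ=9b of 9 (112bpm 3/4) — PASS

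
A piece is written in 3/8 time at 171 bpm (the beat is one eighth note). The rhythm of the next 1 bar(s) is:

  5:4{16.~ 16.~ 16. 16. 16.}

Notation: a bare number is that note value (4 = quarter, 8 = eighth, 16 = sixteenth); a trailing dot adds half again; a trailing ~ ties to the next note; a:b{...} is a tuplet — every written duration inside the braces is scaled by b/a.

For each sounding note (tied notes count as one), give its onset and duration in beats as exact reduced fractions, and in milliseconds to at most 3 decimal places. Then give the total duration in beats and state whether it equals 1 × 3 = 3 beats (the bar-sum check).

1) 0.0ms=0b +631.579ms=9/5b
2) 631.579ms=9/5b +210.526ms=3/5b
3) 842.105ms=12/5b +210.526ms=3/5b
Σ=3b of 3 (171bpm 3/8) — PASS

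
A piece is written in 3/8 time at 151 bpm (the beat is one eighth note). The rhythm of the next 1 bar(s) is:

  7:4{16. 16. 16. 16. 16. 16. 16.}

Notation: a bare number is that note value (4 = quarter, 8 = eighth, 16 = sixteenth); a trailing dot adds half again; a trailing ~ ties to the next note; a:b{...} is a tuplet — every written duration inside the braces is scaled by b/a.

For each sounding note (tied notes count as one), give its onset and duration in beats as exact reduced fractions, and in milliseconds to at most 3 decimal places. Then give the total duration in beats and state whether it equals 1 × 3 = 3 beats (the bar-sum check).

1) 0.0ms=0b +170.293ms=3/7b
2) 170.293ms=3/7b +170.293ms=3/7b
3) 340.587ms=6/7b +170.293ms=3/7b
4) 510.88ms=9/7b +170.293ms=3/7b
5) 681.173ms=12/7b +170.293ms=3/7b
6) 851.466ms=15/7b +170.293ms=3/7b
7) 1021.76ms=18/7b +170.293ms=3/7b
Σ=3b of 3 (151bpm 3/8) — PASS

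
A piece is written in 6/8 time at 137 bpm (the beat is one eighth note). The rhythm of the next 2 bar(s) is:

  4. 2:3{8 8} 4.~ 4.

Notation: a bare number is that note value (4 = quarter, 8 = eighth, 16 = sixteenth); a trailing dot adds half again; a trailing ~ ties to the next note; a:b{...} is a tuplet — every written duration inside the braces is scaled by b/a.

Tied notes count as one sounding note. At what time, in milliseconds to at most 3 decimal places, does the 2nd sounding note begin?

note 2 onset = 3b = 1313.869ms

1. 0.0ms @ 0 + 1313.869ms (3)
2. 1313.869ms @ 3 + 656.934ms (3/2)
3. 1970.803ms @ 9/2 + 656.934ms (3/2)
4. 2627.737ms @ 6 + 2627.737ms (6)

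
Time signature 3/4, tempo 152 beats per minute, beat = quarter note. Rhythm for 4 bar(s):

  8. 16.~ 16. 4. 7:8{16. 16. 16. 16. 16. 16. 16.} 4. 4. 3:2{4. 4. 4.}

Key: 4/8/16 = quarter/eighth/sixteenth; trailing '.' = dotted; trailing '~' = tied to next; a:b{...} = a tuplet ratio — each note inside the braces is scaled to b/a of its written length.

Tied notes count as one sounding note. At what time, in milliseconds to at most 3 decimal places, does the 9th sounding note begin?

note 9 onset = 36/7b = 2030.075ms

1. 0.0ms @ 0 + 296.053ms (3/4)
2. 296.053ms @ 3/4 + 296.053ms (3/4)
3. 592.105ms @ 3/2 + 592.105ms (3/2)
4. 1184.211ms @ 3 + 169.173ms (3/7)
5. 1353.383ms @ 24/7 + 169.173ms (3/7)
6. 1522.556ms @ 27/7 + 169.173ms (3/7)
7. 1691.729ms @ 30/7 + 169.173ms (3/7)
8. 1860.902ms @ 33/7 + 169.173ms (3/7)
9. 2030.075ms @ 36/7 + 169.173ms (3/7)
10. 2199.248ms @ 39/7 + 169.173ms (3/7)
11. 2368.421ms @ 6 + 592.105ms (3/2)
12. 2960.526ms @ 15/2 + 592.105ms (3/2)
13. 3552.632ms @ 9 + 394.737ms (1)
14. 3947.368ms @ 10 + 394.737ms (1)
15. 4342.105ms @ 11 + 394.737ms (1)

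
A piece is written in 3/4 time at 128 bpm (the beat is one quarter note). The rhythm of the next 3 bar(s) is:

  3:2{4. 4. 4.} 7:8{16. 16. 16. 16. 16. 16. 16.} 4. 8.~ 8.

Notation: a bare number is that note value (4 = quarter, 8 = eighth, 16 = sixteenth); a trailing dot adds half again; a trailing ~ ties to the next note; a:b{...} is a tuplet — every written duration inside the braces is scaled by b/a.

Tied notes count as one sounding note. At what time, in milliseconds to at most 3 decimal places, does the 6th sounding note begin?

1. 0.0ms @ 0 + 468.75ms (1)
2. 468.75ms @ 1 + 468.75ms (1)
3. 937.5ms @ 2 + 468.75ms (1)
4. 1406.25ms @ 3 + 200.893ms (3/7)
5. 1607.143ms @ 24/7 + 200.893ms (3/7)
6. 1808.036ms @ 27/7 + 200.893ms (3/7)
7. 2008.929ms @ 30/7 + 200.893ms (3/7)
8. 2209.821ms @ 33/7 + 200.893ms (3/7)
9. 2410.714ms @ 36/7 + 200.893ms (3/7)
10. 2611.607ms @ 39/7 + 200.893ms (3/7)
11. 2812.5ms @ 6 + 703.125ms (3/2)
12. 3515.625ms @ 15/2 + 703.125ms (3/2)

note 6 onset = 27/7b = 1808.036ms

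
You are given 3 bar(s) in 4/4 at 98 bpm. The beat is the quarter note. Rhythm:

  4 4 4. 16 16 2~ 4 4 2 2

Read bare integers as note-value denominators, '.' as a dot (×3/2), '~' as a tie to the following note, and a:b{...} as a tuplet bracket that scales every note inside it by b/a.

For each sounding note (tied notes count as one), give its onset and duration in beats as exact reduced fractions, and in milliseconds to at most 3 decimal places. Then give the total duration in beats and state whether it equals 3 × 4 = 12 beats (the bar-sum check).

1) 0.0ms=0b +612.245ms=1b
2) 612.245ms=1b +612.245ms=1b
3) 1224.49ms=2b +918.367ms=3/2b
4) 2142.857ms=7/2b +153.061ms=1/4b
5) 2295.918ms=15/4b +153.061ms=1/4b
6) 2448.98ms=4b +1836.735ms=3b
7) 4285.714ms=7b +612.245ms=1b
8) 4897.959ms=8b +1224.49ms=2b
9) 6122.449ms=10b +1224.49ms=2b
Σ=12b of 12 (98bpm 4/4) — PASS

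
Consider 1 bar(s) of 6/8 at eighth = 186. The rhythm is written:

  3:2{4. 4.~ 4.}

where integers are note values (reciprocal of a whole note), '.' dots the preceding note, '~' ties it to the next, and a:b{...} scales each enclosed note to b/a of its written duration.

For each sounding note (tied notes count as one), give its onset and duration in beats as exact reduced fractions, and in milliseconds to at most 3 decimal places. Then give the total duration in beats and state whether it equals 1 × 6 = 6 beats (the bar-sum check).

1) 0.0ms=0b +645.161ms=2b
2) 645.161ms=2b +1290.323ms=4b
Σ=6b of 6 (186bpm 6/8) — PASS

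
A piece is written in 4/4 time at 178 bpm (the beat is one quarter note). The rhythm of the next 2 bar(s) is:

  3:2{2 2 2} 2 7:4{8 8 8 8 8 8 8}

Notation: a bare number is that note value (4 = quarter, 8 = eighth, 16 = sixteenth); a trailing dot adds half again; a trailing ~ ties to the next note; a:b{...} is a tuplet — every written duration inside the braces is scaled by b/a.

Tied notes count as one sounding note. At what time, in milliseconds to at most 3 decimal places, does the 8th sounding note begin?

1. 0.0ms @ 0 + 449.438ms (4/3)
2. 449.438ms @ 4/3 + 449.438ms (4/3)
3. 898.876ms @ 8/3 + 449.438ms (4/3)
4. 1348.315ms @ 4 + 674.157ms (2)
5. 2022.472ms @ 6 + 96.308ms (2/7)
6. 2118.78ms @ 44/7 + 96.308ms (2/7)
7. 2215.088ms @ 46/7 + 96.308ms (2/7)
8. 2311.396ms @ 48/7 + 96.308ms (2/7)
9. 2407.705ms @ 50/7 + 96.308ms (2/7)
10. 2504.013ms @ 52/7 + 96.308ms (2/7)
11. 2600.321ms @ 54/7 + 96.308ms (2/7)

note 8 onset = 48/7b = 2311.396ms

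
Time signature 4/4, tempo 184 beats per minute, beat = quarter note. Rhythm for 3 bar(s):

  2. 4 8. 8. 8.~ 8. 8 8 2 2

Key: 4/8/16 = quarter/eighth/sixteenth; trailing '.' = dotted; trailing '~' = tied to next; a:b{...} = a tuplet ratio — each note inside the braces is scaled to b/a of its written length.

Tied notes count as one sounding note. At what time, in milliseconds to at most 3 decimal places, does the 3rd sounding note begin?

1. 0.0ms @ 0 + 978.261ms (3)
2. 978.261ms @ 3 + 326.087ms (1)
3. 1304.348ms @ 4 + 244.565ms (3/4)
4. 1548.913ms @ 19/4 + 244.565ms (3/4)
5. 1793.478ms @ 11/2 + 489.13ms (3/2)
6. 2282.609ms @ 7 + 163.043ms (1/2)
7. 2445.652ms @ 15/2 + 163.043ms (1/2)
8. 2608.696ms @ 8 + 652.174ms (2)
9. 3260.87ms @ 10 + 652.174ms (2)

note 3 onset = 4b = 1304.348ms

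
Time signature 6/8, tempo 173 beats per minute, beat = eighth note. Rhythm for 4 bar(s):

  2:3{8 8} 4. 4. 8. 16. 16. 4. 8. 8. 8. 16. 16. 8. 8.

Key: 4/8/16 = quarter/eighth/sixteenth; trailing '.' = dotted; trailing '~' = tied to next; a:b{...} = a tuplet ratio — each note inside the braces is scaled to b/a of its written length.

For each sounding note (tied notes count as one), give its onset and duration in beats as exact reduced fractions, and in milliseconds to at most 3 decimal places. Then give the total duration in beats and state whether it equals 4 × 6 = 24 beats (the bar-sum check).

1) 0.0ms=0b +520.231ms=3/2b
2) 520.231ms=3/2b +520.231ms=3/2b
3) 1040.462ms=3b +1040.462ms=3b
4) 2080.925ms=6b +1040.462ms=3b
5) 3121.387ms=9b +520.231ms=3/2b
6) 3641.618ms=21/2b +260.116ms=3/4b
7) 3901.734ms=45/4b +260.116ms=3/4b
8) 4161.85ms=12b +1040.462ms=3b
9) 5202.312ms=15b +520.231ms=3/2b
10) 5722.543ms=33/2b +520.231ms=3/2b
11) 6242.775ms=18b +520.231ms=3/2b
12) 6763.006ms=39/2b +260.116ms=3/4b
13) 7023.121ms=81/4b +260.116ms=3/4b
14) 7283.237ms=21b +520.231ms=3/2b
15) 7803.468ms=45/2b +520.231ms=3/2b
Σ=24b of 24 (173bpm 6/8) — PASS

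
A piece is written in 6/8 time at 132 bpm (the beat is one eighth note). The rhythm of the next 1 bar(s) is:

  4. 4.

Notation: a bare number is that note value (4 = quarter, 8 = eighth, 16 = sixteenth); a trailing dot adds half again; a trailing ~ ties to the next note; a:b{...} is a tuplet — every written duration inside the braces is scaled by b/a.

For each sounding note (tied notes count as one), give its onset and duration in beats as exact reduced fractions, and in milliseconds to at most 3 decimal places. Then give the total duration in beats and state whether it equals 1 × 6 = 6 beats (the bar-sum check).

1) 0.0ms=0b +1363.636ms=3b
2) 1363.636ms=3b +1363.636ms=3b
Σ=6b of 6 (132bpm 6/8) — PASS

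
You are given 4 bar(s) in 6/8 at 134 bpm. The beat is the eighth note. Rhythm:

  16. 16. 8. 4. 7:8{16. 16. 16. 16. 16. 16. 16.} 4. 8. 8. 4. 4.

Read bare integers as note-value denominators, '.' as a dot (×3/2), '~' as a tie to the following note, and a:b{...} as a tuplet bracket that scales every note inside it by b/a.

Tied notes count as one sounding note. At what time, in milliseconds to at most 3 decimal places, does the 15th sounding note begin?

1. 0.0ms @ 0 + 335.821ms (3/4)
2. 335.821ms @ 3/4 + 335.821ms (3/4)
3. 671.642ms @ 3/2 + 671.642ms (3/2)
4. 1343.284ms @ 3 + 1343.284ms (3)
5. 2686.567ms @ 6 + 383.795ms (6/7)
6. 3070.362ms @ 48/7 + 383.795ms (6/7)
7. 3454.158ms @ 54/7 + 383.795ms (6/7)
8. 3837.953ms @ 60/7 + 383.795ms (6/7)
9. 4221.748ms @ 66/7 + 383.795ms (6/7)
10. 4605.544ms @ 72/7 + 383.795ms (6/7)
11. 4989.339ms @ 78/7 + 383.795ms (6/7)
12. 5373.134ms @ 12 + 1343.284ms (3)
13. 6716.418ms @ 15 + 671.642ms (3/2)
14. 7388.06ms @ 33/2 + 671.642ms (3/2)
15. 8059.701ms @ 18 + 1343.284ms (3)
16. 9402.985ms @ 21 + 1343.284ms (3)

note 15 onset = 18b = 8059.701ms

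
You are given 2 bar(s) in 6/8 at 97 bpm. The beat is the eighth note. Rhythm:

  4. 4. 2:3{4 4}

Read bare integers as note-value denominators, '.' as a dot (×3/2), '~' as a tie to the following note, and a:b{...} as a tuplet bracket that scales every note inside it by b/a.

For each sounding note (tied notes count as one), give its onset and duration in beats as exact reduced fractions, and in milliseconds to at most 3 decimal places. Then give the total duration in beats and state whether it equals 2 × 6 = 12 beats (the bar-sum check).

1) 0.0ms=0b +1855.67ms=3b
2) 1855.67ms=3b +1855.67ms=3b
3) 3711.34ms=6b +1855.67ms=3b
4) 5567.01ms=9b +1855.67ms=3b
Σ=12b of 12 (97bpm 6/8) — PASS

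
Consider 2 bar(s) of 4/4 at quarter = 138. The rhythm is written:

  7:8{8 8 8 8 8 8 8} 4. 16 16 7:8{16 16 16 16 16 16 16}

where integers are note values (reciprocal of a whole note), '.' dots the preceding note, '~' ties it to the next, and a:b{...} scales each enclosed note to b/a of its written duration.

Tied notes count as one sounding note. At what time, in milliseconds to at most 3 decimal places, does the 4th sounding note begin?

1. 0.0ms @ 0 + 248.447ms (4/7)
2. 248.447ms @ 4/7 + 248.447ms (4/7)
3. 496.894ms @ 8/7 + 248.447ms (4/7)
4. 745.342ms @ 12/7 + 248.447ms (4/7)
5. 993.789ms @ 16/7 + 248.447ms (4/7)
6. 1242.236ms @ 20/7 + 248.447ms (4/7)
7. 1490.683ms @ 24/7 + 248.447ms (4/7)
8. 1739.13ms @ 4 + 652.174ms (3/2)
9. 2391.304ms @ 11/2 + 108.696ms (1/4)
10. 2500.0ms @ 23/4 + 108.696ms (1/4)
11. 2608.696ms @ 6 + 124.224ms (2/7)
12. 2732.919ms @ 44/7 + 124.224ms (2/7)
13. 2857.143ms @ 46/7 + 124.224ms (2/7)
14. 2981.366ms @ 48/7 + 124.224ms (2/7)
15. 3105.59ms @ 50/7 + 124.224ms (2/7)
16. 3229.814ms @ 52/7 + 124.224ms (2/7)
17. 3354.037ms @ 54/7 + 124.224ms (2/7)

note 4 onset = 12/7b = 745.342ms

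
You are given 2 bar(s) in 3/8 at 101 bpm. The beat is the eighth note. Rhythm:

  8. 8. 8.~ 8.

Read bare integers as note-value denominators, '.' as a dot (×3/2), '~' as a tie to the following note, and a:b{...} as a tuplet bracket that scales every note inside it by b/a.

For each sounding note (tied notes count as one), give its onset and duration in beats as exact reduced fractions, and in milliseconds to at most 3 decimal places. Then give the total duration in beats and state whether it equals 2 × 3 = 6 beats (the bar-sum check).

1) 0.0ms=0b +891.089ms=3/2b
2) 891.089ms=3/2b +891.089ms=3/2b
3) 1782.178ms=3b +1782.178ms=3b
Σ=6b of 6 (101bpm 3/8) — PASS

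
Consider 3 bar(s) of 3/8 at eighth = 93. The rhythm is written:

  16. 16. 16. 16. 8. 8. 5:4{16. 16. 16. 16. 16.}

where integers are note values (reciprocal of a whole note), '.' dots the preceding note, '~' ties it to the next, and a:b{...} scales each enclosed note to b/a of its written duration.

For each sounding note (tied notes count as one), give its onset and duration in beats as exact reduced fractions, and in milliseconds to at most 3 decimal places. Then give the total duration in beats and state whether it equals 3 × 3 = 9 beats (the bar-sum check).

1) 0.0ms=0b +483.871ms=3/4b
2) 483.871ms=3/4b +483.871ms=3/4b
3) 967.742ms=3/2b +483.871ms=3/4b
4) 1451.613ms=9/4b +483.871ms=3/4b
5) 1935.484ms=3b +967.742ms=3/2b
6) 2903.226ms=9/2b +967.742ms=3/2b
7) 3870.968ms=6b +387.097ms=3/5b
8) 4258.065ms=33/5b +387.097ms=3/5b
9) 4645.161ms=36/5b +387.097ms=3/5b
10) 5032.258ms=39/5b +387.097ms=3/5b
11) 5419.355ms=42/5b +387.097ms=3/5b
Σ=9b of 9 (93bpm 3/8) — PASS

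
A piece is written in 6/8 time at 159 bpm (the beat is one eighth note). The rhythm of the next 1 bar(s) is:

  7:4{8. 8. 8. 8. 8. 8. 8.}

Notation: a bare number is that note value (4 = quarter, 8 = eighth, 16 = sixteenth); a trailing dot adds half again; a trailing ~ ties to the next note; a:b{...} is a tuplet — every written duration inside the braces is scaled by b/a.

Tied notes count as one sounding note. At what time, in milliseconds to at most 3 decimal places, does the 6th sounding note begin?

note 6 onset = 30/7b = 1617.251ms

1. 0.0ms @ 0 + 323.45ms (6/7)
2. 323.45ms @ 6/7 + 323.45ms (6/7)
3. 646.9ms @ 12/7 + 323.45ms (6/7)
4. 970.35ms @ 18/7 + 323.45ms (6/7)
5. 1293.801ms @ 24/7 + 323.45ms (6/7)
6. 1617.251ms @ 30/7 + 323.45ms (6/7)
7. 1940.701ms @ 36/7 + 323.45ms (6/7)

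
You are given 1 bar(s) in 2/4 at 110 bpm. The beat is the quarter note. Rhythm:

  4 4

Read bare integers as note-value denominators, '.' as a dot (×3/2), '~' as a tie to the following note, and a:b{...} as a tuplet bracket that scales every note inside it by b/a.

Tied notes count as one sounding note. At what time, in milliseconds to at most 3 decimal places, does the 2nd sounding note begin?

note 2 onset = 1b = 545.455ms

1. 0.0ms @ 0 + 545.455ms (1)
2. 545.455ms @ 1 + 545.455ms (1)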